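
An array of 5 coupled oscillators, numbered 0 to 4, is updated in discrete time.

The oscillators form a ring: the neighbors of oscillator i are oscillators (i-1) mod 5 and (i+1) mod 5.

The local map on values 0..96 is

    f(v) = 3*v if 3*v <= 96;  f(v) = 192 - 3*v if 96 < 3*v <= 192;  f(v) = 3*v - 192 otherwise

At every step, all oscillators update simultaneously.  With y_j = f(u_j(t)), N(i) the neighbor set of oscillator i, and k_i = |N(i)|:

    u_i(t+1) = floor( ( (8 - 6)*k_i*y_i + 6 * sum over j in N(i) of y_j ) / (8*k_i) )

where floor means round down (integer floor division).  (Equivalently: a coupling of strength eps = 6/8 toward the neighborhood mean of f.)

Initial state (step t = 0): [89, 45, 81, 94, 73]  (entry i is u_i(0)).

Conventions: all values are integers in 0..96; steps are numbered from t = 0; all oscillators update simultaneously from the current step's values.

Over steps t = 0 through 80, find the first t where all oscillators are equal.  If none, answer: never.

Answer: never
Key observation: The state at step 35 reappears at step 40 — the system is in a cycle of period 5 from step 35 on.  No step 0..40 is synchronized, and the cycle repeats forever, so no step up to 80 (or ever) has all oscillators equal.

Derivation:
t=0: [89, 45, 81, 94, 73]  (not all equal)
t=1: [50, 61, 67, 51, 68]  (not all equal)
t=2: [18, 21, 20, 17, 33]  (not all equal)
t=3: [72, 58, 57, 70, 62]  (not all equal)
t=4: [15, 21, 18, 14, 17]  (not all equal)
t=5: [54, 52, 52, 49, 45]  (not all equal)
t=6: [42, 33, 39, 46, 42]  (not all equal)
t=7: [76, 76, 73, 66, 61]  (not all equal)
t=8: [25, 32, 22, 15, 18]  (not all equal)
t=9: [75, 76, 69, 56, 58]  (not all equal)
t=10: [28, 27, 26, 18, 25]  (not all equal)
t=11: [79, 81, 70, 70, 70]  (not all equal)
t=12: [37, 36, 30, 18, 28]  (not all equal)
t=13: [83, 85, 74, 78, 71]  (not all equal)
t=14: [45, 48, 46, 29, 42]  (not all equal)
t=15: [57, 53, 64, 66, 70]  (not all equal)
t=16: [24, 16, 14, 8, 14]  (not all equal)
t=17: [51, 54, 37, 37, 46]  (not all equal)
t=18: [41, 52, 61, 70, 58]  (not all equal)
t=19: [37, 38, 22, 14, 37]  (not all equal)
t=20: [79, 74, 61, 65, 66]  (not all equal)
t=21: [24, 27, 14, 6, 19]  (not all equal)
t=22: [69, 63, 47, 41, 48]  (not all equal)
t=23: [22, 25, 39, 54, 43]  (not all equal)
t=24: [68, 71, 58, 59, 51]  (not all equal)
t=25: [25, 16, 18, 25, 19]  (not all equal)
t=26: [58, 60, 59, 60, 70]  (not all equal)
t=27: [15, 15, 12, 15, 15]  (not all equal)
t=28: [45, 41, 42, 41, 45]  (not all equal)
t=29: [61, 63, 68, 63, 61]  (not all equal)
t=30: [6, 8, 5, 8, 6]  (not all equal)
t=31: [20, 18, 21, 18, 20]  (not all equal)
t=32: [57, 59, 56, 59, 57]  (not all equal)
t=33: [18, 20, 17, 20, 18]  (not all equal)
t=34: [56, 54, 57, 54, 56]  (not all equal)
t=35: [26, 24, 27, 24, 26]  (not all equal)
t=36: [75, 77, 74, 77, 75]  (not all equal)
t=37: [35, 33, 36, 33, 35]  (not all equal)
t=38: [89, 87, 90, 87, 89]  (not all equal)
t=39: [72, 74, 71, 74, 72]  (not all equal)
t=40: [26, 24, 27, 24, 26]  (not all equal)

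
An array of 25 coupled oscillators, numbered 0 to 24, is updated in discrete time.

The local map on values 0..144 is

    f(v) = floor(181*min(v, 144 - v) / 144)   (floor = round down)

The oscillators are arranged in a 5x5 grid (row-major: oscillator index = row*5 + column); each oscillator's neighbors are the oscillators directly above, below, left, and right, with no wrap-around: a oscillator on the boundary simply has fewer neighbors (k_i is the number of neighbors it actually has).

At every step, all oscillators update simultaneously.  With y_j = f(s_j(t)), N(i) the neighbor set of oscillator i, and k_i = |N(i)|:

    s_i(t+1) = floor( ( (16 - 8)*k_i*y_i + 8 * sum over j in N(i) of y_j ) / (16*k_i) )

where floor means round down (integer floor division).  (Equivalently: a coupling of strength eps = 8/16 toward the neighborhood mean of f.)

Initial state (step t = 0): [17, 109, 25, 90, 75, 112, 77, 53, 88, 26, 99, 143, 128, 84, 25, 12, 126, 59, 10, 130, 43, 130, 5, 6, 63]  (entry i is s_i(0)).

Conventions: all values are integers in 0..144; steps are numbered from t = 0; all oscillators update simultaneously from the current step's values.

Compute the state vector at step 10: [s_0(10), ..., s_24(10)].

Answer: [85, 83, 80, 76, 75, 84, 82, 79, 77, 76, 84, 82, 81, 81, 81, 86, 86, 85, 85, 85, 87, 87, 87, 88, 89]

Derivation:
t=0: [17, 109, 25, 90, 75, 112, 77, 53, 88, 26, 99, 143, 128, 84, 25, 12, 126, 59, 10, 130, 43, 130, 5, 6, 63]
t=1: [31, 44, 44, 64, 67, 46, 60, 58, 65, 47, 37, 23, 37, 54, 36, 29, 24, 44, 27, 28, 35, 22, 19, 19, 45]
t=2: [47, 55, 62, 76, 76, 55, 64, 68, 75, 64, 43, 38, 50, 59, 49, 37, 33, 44, 39, 39, 37, 29, 29, 30, 42]
t=3: [64, 70, 78, 83, 83, 66, 73, 80, 83, 78, 54, 53, 63, 69, 64, 46, 43, 51, 51, 51, 43, 38, 39, 41, 47]
t=4: [82, 85, 81, 77, 77, 80, 83, 80, 78, 79, 67, 69, 76, 80, 78, 57, 56, 62, 65, 65, 53, 49, 51, 54, 58]
t=5: [77, 75, 79, 82, 83, 79, 78, 80, 81, 81, 81, 82, 82, 81, 81, 72, 71, 76, 78, 79, 66, 63, 66, 69, 73]
t=6: [83, 84, 81, 77, 77, 81, 81, 79, 78, 78, 80, 79, 78, 79, 79, 86, 85, 83, 82, 82, 83, 81, 82, 85, 86]
t=7: [76, 76, 79, 82, 83, 78, 79, 80, 82, 82, 78, 79, 80, 80, 80, 74, 75, 76, 77, 76, 75, 77, 76, 74, 73]
t=8: [84, 83, 80, 77, 76, 82, 81, 79, 77, 77, 82, 81, 80, 80, 80, 85, 85, 84, 84, 84, 85, 84, 85, 86, 87]
t=9: [75, 77, 80, 83, 84, 77, 78, 80, 83, 83, 76, 78, 79, 79, 79, 74, 74, 75, 75, 75, 74, 74, 74, 72, 72]
t=10: [85, 83, 80, 76, 75, 84, 82, 79, 77, 76, 84, 82, 81, 81, 81, 86, 86, 85, 85, 85, 87, 87, 87, 88, 89]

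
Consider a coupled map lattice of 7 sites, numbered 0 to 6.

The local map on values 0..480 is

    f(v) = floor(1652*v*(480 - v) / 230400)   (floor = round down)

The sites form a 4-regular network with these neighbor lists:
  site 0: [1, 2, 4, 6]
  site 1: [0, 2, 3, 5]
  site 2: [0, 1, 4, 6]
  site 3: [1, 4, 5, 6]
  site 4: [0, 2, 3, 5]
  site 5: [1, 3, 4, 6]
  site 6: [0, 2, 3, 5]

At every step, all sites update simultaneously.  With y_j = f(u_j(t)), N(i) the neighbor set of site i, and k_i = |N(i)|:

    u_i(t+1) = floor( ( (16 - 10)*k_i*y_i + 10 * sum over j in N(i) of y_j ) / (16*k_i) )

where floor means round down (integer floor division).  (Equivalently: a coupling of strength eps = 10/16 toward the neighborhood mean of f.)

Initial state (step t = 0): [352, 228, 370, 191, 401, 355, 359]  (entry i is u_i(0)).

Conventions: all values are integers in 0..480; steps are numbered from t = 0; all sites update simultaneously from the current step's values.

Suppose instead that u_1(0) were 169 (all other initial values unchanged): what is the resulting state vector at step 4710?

Answer: [409, 409, 409, 409, 409, 409, 409]
Key observation: The state at step 8, [405, 405, 405, 405, 405, 405, 405], reappears at step 12: the system is in a cycle of period 4 from step 8 on.  Therefore the state at step 4710 equals the state at step 8 + ((4710 - 8) mod 4) = 10, which is [409, 409, 409, 409, 409, 409, 409].

Derivation:
t=0: [352, 169, 370, 191, 401, 355, 359]
t=1: [309, 348, 302, 340, 292, 323, 323]
t=2: [371, 352, 372, 354, 376, 358, 365]
t=3: [294, 310, 294, 309, 293, 308, 301]
t=4: [388, 382, 388, 381, 387, 381, 385]
t=5: [258, 264, 258, 266, 260, 266, 262]
t=6: [409, 408, 409, 408, 409, 408, 409]
t=7: [208, 209, 208, 209, 208, 209, 208]
t=8: [405, 405, 405, 405, 405, 405, 405]
t=9: [217, 217, 217, 217, 217, 217, 217]
t=10: [409, 409, 409, 409, 409, 409, 409]
t=11: [208, 208, 208, 208, 208, 208, 208]
t=12: [405, 405, 405, 405, 405, 405, 405]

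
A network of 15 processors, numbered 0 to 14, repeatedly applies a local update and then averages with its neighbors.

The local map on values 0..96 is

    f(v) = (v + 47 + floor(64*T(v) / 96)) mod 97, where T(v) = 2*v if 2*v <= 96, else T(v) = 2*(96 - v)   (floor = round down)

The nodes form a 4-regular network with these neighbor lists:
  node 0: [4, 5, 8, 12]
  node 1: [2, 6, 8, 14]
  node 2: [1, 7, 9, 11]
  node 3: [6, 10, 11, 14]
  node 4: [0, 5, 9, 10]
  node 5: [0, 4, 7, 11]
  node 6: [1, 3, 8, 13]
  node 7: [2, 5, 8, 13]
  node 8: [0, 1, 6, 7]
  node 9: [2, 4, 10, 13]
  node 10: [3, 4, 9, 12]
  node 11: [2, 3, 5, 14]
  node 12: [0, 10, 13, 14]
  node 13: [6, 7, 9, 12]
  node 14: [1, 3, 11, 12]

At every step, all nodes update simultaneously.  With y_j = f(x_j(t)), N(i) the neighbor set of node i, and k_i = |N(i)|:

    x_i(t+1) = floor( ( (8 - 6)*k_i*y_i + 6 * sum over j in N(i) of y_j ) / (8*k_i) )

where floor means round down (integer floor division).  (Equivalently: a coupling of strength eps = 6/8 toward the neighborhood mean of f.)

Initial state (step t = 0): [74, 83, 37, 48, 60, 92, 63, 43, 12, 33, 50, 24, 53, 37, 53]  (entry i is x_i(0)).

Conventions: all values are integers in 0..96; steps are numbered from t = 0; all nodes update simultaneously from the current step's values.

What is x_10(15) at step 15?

Simulating step by step:
t=0: [74, 83, 37, 48, 60, 92, 63, 43, 12, 33, 50, 24, 53, 37, 53]
t=1: [58, 55, 33, 50, 49, 43, 56, 48, 58, 42, 54, 39, 54, 45, 48]
t=2: [57, 53, 46, 56, 55, 54, 58, 51, 59, 50, 58, 47, 59, 56, 56]
t=3: [58, 58, 59, 58, 59, 59, 58, 59, 59, 58, 58, 58, 58, 59, 59]
t=4: [58, 58, 58, 58, 58, 58, 58, 58, 58, 58, 58, 58, 58, 58, 58]
t=5: [58, 58, 58, 58, 58, 58, 58, 58, 58, 58, 58, 58, 58, 58, 58]
t=6: [58, 58, 58, 58, 58, 58, 58, 58, 58, 58, 58, 58, 58, 58, 58]
t=7: [58, 58, 58, 58, 58, 58, 58, 58, 58, 58, 58, 58, 58, 58, 58]
t=8: [58, 58, 58, 58, 58, 58, 58, 58, 58, 58, 58, 58, 58, 58, 58]
t=9: [58, 58, 58, 58, 58, 58, 58, 58, 58, 58, 58, 58, 58, 58, 58]
t=10: [58, 58, 58, 58, 58, 58, 58, 58, 58, 58, 58, 58, 58, 58, 58]
t=11: [58, 58, 58, 58, 58, 58, 58, 58, 58, 58, 58, 58, 58, 58, 58]
t=12: [58, 58, 58, 58, 58, 58, 58, 58, 58, 58, 58, 58, 58, 58, 58]
t=13: [58, 58, 58, 58, 58, 58, 58, 58, 58, 58, 58, 58, 58, 58, 58]
t=14: [58, 58, 58, 58, 58, 58, 58, 58, 58, 58, 58, 58, 58, 58, 58]
t=15: [58, 58, 58, 58, 58, 58, 58, 58, 58, 58, 58, 58, 58, 58, 58]

Answer: x_10(15) = 58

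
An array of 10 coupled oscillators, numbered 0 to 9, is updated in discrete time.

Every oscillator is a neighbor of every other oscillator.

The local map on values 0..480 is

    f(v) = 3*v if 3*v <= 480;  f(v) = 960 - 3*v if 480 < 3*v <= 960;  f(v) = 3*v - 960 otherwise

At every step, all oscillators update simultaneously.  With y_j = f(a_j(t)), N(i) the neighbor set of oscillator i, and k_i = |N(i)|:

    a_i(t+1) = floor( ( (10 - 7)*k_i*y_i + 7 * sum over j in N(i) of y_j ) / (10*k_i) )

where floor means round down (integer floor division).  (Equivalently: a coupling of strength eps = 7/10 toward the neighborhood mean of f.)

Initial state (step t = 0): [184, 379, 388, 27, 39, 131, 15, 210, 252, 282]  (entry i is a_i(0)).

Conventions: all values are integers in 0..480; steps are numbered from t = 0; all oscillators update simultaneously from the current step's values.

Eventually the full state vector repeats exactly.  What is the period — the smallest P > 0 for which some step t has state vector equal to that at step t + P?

Answer: 4
Key observation: The state at step 12, [336, 336, 336, 336, 336, 336, 336, 336, 336, 336], reappears at step 16 — and no state repeats earlier — so the cycle the system enters has period 4.

Derivation:
t=0: [184, 379, 388, 27, 39, 131, 15, 210, 252, 282]
t=1: [251, 200, 206, 179, 187, 248, 171, 234, 206, 186]
t=2: [310, 344, 340, 358, 352, 312, 363, 321, 340, 353]
t=3: [60, 69, 66, 78, 74, 58, 82, 54, 66, 75]
t=4: [199, 205, 203, 211, 208, 197, 213, 195, 203, 209]
t=5: [350, 346, 347, 342, 344, 351, 341, 353, 347, 343]
t=6: [81, 78, 79, 76, 77, 82, 75, 83, 79, 76]
t=7: [237, 235, 236, 234, 234, 238, 233, 238, 236, 234]
t=8: [252, 253, 253, 254, 254, 251, 255, 251, 253, 254]
t=9: [201, 201, 201, 200, 200, 202, 199, 202, 201, 200]
t=10: [357, 357, 357, 358, 358, 357, 359, 357, 357, 358]
t=11: [112, 112, 112, 112, 112, 112, 113, 112, 112, 112]
t=12: [336, 336, 336, 336, 336, 336, 336, 336, 336, 336]
t=13: [48, 48, 48, 48, 48, 48, 48, 48, 48, 48]
t=14: [144, 144, 144, 144, 144, 144, 144, 144, 144, 144]
t=15: [432, 432, 432, 432, 432, 432, 432, 432, 432, 432]
t=16: [336, 336, 336, 336, 336, 336, 336, 336, 336, 336]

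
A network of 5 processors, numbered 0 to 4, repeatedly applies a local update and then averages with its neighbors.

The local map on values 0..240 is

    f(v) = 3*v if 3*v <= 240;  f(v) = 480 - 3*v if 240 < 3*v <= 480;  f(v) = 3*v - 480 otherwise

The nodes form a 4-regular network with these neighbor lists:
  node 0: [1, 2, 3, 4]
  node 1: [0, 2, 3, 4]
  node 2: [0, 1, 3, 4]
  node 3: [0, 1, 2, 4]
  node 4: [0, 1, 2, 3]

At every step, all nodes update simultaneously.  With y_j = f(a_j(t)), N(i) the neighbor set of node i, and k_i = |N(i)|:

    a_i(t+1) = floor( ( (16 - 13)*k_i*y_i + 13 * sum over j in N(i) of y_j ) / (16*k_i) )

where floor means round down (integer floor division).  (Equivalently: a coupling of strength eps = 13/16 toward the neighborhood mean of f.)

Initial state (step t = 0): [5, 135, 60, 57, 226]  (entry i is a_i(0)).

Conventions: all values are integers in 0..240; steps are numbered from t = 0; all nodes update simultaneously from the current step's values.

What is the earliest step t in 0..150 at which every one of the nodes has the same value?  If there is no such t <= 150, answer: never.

Simulating step by step:
t=0: [5, 135, 60, 57, 226]  (not all equal)
t=1: [129, 128, 126, 127, 126]  (not all equal)
t=2: [98, 98, 98, 98, 98]  (all equal)

Answer: 2
Key observation: Synchronization is absorbing here: once all nodes are equal they stay equal, and step 2 is the first all-equal step.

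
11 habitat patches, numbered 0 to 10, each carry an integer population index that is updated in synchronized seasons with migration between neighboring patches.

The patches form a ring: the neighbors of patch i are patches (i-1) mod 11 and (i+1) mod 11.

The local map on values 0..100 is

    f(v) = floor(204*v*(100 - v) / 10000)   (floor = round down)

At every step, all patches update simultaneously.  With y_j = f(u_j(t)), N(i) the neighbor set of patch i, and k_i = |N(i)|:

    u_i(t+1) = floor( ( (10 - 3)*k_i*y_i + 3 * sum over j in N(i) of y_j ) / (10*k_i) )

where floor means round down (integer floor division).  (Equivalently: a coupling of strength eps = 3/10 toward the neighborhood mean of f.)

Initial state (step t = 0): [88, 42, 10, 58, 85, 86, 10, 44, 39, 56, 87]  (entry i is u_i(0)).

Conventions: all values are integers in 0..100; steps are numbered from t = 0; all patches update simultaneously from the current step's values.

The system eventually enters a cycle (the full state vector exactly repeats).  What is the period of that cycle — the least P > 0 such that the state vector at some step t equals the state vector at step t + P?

Simulating step by step:
t=0: [88, 42, 10, 58, 85, 86, 10, 44, 39, 56, 87]
t=1: [25, 40, 27, 40, 29, 23, 23, 44, 48, 45, 26]
t=2: [39, 45, 42, 45, 42, 36, 38, 47, 50, 48, 40]
t=3: [48, 49, 49, 49, 48, 47, 48, 49, 50, 49, 48]
t=4: [50, 50, 50, 50, 50, 50, 50, 50, 50, 50, 50]
t=5: [51, 51, 51, 51, 51, 51, 51, 51, 51, 51, 51]
t=6: [50, 50, 50, 50, 50, 50, 50, 50, 50, 50, 50]

Answer: 2
Key observation: The state at step 4, [50, 50, 50, 50, 50, 50, 50, 50, 50, 50, 50], reappears at step 6 — and no state repeats earlier — so the cycle the system enters has period 2.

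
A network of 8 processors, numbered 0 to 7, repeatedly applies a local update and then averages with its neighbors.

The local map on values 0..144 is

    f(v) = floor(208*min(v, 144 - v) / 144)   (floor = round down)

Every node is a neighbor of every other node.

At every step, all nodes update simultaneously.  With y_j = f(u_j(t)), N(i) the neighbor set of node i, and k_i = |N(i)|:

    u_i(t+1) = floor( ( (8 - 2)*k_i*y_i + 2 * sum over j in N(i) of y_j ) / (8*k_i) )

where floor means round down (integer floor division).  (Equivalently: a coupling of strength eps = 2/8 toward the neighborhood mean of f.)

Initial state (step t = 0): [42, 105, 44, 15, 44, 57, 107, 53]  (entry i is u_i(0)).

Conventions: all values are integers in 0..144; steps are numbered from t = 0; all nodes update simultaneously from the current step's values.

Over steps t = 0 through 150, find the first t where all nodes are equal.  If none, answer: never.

Answer: never
Key observation: The state at step 24 reappears at step 28 — the system is in a cycle of period 4 from step 24 on.  No step 0..28 is synchronized, and the cycle repeats forever, so no step up to 150 (or ever) has all nodes equal.

Derivation:
t=0: [42, 105, 44, 15, 44, 57, 107, 53]  (not all equal)
t=1: [59, 56, 61, 31, 61, 75, 54, 71]  (not all equal)
t=2: [84, 80, 86, 55, 86, 94, 79, 96]  (not all equal)
t=3: [84, 89, 82, 79, 82, 74, 89, 72]  (not all equal)
t=4: [87, 82, 89, 92, 89, 97, 82, 100]  (not all equal)
t=5: [80, 85, 78, 75, 78, 70, 85, 67]  (not all equal)
t=6: [92, 87, 94, 97, 94, 98, 87, 95]  (not all equal)
t=7: [74, 79, 72, 68, 72, 68, 79, 70]  (not all equal)
t=8: [100, 94, 102, 98, 102, 98, 94, 100]  (not all equal)
t=9: [63, 70, 61, 65, 61, 65, 70, 63]  (not all equal)
t=10: [91, 98, 89, 93, 89, 93, 98, 91]  (not all equal)
t=11: [75, 68, 77, 73, 77, 73, 68, 75]  (not all equal)
t=12: [98, 98, 96, 101, 96, 101, 98, 98]  (not all equal)
t=13: [65, 65, 68, 63, 68, 63, 65, 65]  (not all equal)
t=14: [93, 93, 96, 91, 96, 91, 93, 93]  (not all equal)
t=15: [72, 72, 70, 75, 70, 75, 72, 72]  (not all equal)
t=16: [103, 103, 101, 99, 101, 99, 103, 103]  (not all equal)
t=17: [59, 59, 61, 63, 61, 63, 59, 59]  (not all equal)
t=18: [85, 85, 87, 89, 87, 89, 85, 85]  (not all equal)
t=19: [84, 84, 82, 80, 82, 80, 84, 84]  (not all equal)
t=20: [86, 86, 88, 90, 88, 90, 86, 86]  (not all equal)
t=21: [82, 82, 80, 78, 80, 78, 82, 82]  (not all equal)
t=22: [89, 89, 91, 93, 91, 93, 89, 89]  (not all equal)
t=23: [78, 78, 76, 74, 76, 74, 78, 78]  (not all equal)
t=24: [95, 95, 97, 99, 97, 99, 95, 95]  (not all equal)
t=25: [69, 69, 67, 65, 67, 65, 69, 69]  (not all equal)
t=26: [98, 98, 96, 94, 96, 94, 98, 98]  (not all equal)
t=27: [66, 66, 68, 70, 68, 70, 66, 66]  (not all equal)
t=28: [95, 95, 97, 99, 97, 99, 95, 95]  (not all equal)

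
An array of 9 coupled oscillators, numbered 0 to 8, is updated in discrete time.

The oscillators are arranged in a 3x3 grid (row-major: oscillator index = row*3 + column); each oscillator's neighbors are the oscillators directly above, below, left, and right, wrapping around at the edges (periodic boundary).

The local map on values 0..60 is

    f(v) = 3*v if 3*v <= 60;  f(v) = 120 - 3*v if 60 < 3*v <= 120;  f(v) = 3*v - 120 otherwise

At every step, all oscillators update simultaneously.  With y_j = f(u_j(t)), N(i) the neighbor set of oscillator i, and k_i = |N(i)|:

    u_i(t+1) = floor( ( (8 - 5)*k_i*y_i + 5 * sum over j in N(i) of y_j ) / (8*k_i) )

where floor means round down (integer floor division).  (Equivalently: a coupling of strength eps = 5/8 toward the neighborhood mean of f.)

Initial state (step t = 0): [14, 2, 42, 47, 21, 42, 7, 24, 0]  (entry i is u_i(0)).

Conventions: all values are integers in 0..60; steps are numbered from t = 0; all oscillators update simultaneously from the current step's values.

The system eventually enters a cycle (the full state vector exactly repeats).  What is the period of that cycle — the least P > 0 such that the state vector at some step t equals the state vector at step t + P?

Simulating step by step:
t=0: [14, 2, 42, 47, 21, 42, 7, 24, 0]
t=1: [24, 26, 10, 27, 34, 15, 25, 31, 12]
t=2: [42, 34, 37, 39, 30, 36, 40, 32, 36]
t=3: [6, 17, 10, 8, 20, 12, 7, 18, 11]
t=4: [26, 44, 32, 30, 48, 36, 28, 46, 34]
t=5: [31, 21, 22, 29, 20, 19, 30, 20, 20]
t=6: [37, 52, 51, 39, 54, 53, 39, 54, 53]
t=7: [15, 33, 31, 15, 34, 32, 15, 34, 32]
t=8: [38, 24, 27, 37, 23, 26, 37, 23, 26]
t=9: [18, 40, 36, 20, 42, 37, 20, 42, 37]
t=10: [40, 12, 15, 42, 13, 16, 42, 13, 16]
t=11: [14, 32, 37, 16, 34, 39, 16, 34, 39]
t=12: [35, 22, 14, 35, 21, 13, 35, 21, 13]
t=13: [25, 46, 38, 25, 47, 38, 25, 47, 38]
t=14: [34, 21, 13, 35, 21, 14, 35, 21, 14]
t=15: [26, 48, 39, 26, 48, 39, 26, 48, 39]
t=16: [33, 23, 12, 33, 23, 12, 33, 23, 12]
t=17: [28, 43, 36, 28, 43, 36, 28, 43, 36]
t=18: [28, 13, 15, 28, 13, 15, 28, 13, 15]
t=19: [37, 39, 42, 37, 39, 42, 37, 39, 42]
t=20: [7, 4, 6, 7, 4, 6, 7, 4, 6]
t=21: [19, 14, 17, 19, 14, 17, 19, 14, 17]
t=22: [53, 45, 50, 53, 45, 50, 53, 45, 50]
t=23: [33, 21, 29, 33, 21, 29, 33, 21, 29]
t=24: [28, 47, 34, 28, 47, 34, 28, 47, 34]
t=25: [30, 22, 21, 30, 22, 21, 30, 22, 21]
t=26: [37, 50, 52, 37, 50, 52, 37, 50, 52]
t=27: [16, 27, 30, 16, 27, 30, 16, 27, 30]
t=28: [43, 39, 34, 43, 39, 34, 43, 39, 34]
t=29: [9, 6, 14, 9, 6, 14, 9, 6, 14]
t=30: [27, 23, 35, 27, 23, 35, 27, 23, 35]
t=31: [37, 43, 24, 37, 43, 24, 37, 43, 24]
t=32: [15, 15, 35, 15, 15, 35, 15, 15, 35]
t=33: [40, 40, 24, 40, 40, 24, 40, 40, 24]
t=34: [7, 7, 33, 7, 7, 33, 7, 7, 33]
t=35: [21, 21, 21, 21, 21, 21, 21, 21, 21]
t=36: [57, 57, 57, 57, 57, 57, 57, 57, 57]
t=37: [51, 51, 51, 51, 51, 51, 51, 51, 51]
t=38: [33, 33, 33, 33, 33, 33, 33, 33, 33]
t=39: [21, 21, 21, 21, 21, 21, 21, 21, 21]

Answer: 4
Key observation: The state at step 35, [21, 21, 21, 21, 21, 21, 21, 21, 21], reappears at step 39 — and no state repeats earlier — so the cycle the system enters has period 4.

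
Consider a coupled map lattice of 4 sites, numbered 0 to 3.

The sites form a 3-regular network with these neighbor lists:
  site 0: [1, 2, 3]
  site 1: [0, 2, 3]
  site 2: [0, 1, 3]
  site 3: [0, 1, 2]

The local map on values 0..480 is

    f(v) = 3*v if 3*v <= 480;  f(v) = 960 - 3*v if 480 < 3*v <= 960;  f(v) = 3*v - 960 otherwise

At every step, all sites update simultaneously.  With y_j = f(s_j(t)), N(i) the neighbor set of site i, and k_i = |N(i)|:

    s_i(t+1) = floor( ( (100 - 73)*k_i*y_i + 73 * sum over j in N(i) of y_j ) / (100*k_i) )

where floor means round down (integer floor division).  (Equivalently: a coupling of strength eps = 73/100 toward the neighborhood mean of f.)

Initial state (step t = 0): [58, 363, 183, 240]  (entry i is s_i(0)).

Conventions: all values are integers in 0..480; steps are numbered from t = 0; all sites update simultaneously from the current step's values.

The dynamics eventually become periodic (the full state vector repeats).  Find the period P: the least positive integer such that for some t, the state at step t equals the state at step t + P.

Answer: 8
Key observation: The state at step 3, [222, 222, 222, 222], reappears at step 11 — and no state repeats earlier — so the cycle the system enters has period 8.

Derivation:
t=0: [58, 363, 183, 240]
t=1: [236, 235, 243, 238]
t=2: [246, 246, 245, 246]
t=3: [222, 222, 222, 222]
t=4: [294, 294, 294, 294]
t=5: [78, 78, 78, 78]
t=6: [234, 234, 234, 234]
t=7: [258, 258, 258, 258]
t=8: [186, 186, 186, 186]
t=9: [402, 402, 402, 402]
t=10: [246, 246, 246, 246]
t=11: [222, 222, 222, 222]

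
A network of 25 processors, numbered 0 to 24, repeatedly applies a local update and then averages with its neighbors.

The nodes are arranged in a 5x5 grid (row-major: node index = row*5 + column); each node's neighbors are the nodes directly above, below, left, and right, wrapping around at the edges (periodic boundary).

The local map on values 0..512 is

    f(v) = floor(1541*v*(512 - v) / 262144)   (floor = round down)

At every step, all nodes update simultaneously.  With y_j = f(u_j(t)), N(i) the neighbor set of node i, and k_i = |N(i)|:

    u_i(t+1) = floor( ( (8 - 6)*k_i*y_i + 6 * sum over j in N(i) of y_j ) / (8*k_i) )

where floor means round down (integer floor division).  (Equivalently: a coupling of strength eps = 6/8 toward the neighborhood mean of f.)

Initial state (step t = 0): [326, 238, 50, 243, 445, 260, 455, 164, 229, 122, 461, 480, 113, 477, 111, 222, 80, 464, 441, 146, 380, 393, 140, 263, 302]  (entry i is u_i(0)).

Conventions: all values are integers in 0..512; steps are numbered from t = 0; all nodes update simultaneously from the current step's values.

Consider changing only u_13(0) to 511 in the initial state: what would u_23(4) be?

Simulating step by step:
t=0: [326, 238, 50, 243, 445, 260, 455, 164, 229, 122, 461, 480, 113, 511, 111, 222, 80, 464, 441, 146, 380, 393, 140, 263, 302]
t=1: [320, 267, 297, 297, 304, 269, 261, 258, 282, 294, 243, 164, 170, 205, 202, 272, 214, 212, 201, 302, 332, 290, 249, 329, 311]
t=2: [369, 377, 380, 371, 370, 378, 375, 374, 377, 376, 371, 362, 359, 365, 373, 373, 368, 368, 366, 371, 366, 374, 373, 368, 363]
t=3: [305, 301, 300, 304, 308, 302, 303, 303, 304, 301, 306, 312, 314, 311, 306, 308, 309, 312, 311, 309, 309, 306, 304, 310, 311]
t=4: [370, 371, 372, 370, 370, 371, 371, 370, 370, 371, 369, 368, 367, 367, 369, 368, 367, 367, 367, 368, 368, 370, 369, 368, 367]

Answer: u_23(4) = 368
Key observation: This trace re-runs the system from the modified initial state.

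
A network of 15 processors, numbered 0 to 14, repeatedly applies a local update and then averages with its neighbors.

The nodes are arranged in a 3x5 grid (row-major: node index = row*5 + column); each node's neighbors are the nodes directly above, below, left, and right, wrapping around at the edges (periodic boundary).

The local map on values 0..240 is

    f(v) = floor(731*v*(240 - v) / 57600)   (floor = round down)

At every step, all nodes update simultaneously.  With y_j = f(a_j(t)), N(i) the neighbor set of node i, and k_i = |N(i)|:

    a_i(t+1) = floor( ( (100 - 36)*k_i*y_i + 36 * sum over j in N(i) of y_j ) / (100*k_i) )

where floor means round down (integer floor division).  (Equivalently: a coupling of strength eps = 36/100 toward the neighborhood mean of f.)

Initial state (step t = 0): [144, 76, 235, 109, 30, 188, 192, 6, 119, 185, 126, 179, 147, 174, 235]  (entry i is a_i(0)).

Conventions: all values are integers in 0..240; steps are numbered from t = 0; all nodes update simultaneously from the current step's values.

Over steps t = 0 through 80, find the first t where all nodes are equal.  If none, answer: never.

Answer: 16
Key observation: Synchronization is absorbing here: once all nodes are equal they stay equal, and step 16 is the first all-equal step.

Derivation:
t=0: [144, 76, 235, 109, 30, 188, 192, 6, 119, 185, 126, 179, 147, 174, 235]  (not all equal)
t=1: [160, 140, 56, 153, 95, 133, 113, 54, 158, 118, 157, 144, 138, 142, 57]  (not all equal)
t=2: [166, 171, 141, 165, 169, 177, 175, 140, 163, 174, 164, 175, 168, 170, 147]  (not all equal)
t=3: [153, 151, 170, 157, 153, 144, 147, 170, 158, 149, 156, 146, 156, 154, 165]  (not all equal)
t=4: [168, 168, 155, 164, 167, 173, 171, 155, 164, 169, 166, 172, 164, 166, 161]  (not all equal)
t=5: [152, 153, 164, 158, 154, 148, 150, 163, 158, 153, 154, 150, 158, 156, 158]  (not all equal)
t=6: [169, 167, 160, 164, 167, 170, 169, 160, 164, 167, 168, 169, 163, 165, 165]  (not all equal)
t=7: [152, 154, 160, 157, 154, 151, 152, 160, 157, 154, 153, 152, 158, 157, 156]  (not all equal)
t=8: [168, 167, 162, 165, 167, 169, 168, 163, 165, 167, 168, 168, 164, 165, 166]  (not all equal)
t=9: [153, 154, 158, 157, 154, 152, 153, 158, 156, 154, 153, 153, 157, 156, 154]  (not all equal)
t=10: [168, 167, 164, 165, 167, 168, 167, 164, 165, 167, 168, 167, 165, 166, 167]  (not all equal)
t=11: [153, 154, 157, 156, 154, 153, 154, 157, 156, 154, 153, 154, 156, 155, 154]  (not all equal)
t=12: [168, 167, 165, 166, 167, 168, 167, 165, 166, 167, 168, 167, 166, 166, 167]  (not all equal)
t=13: [153, 154, 156, 155, 154, 153, 154, 156, 155, 154, 153, 154, 155, 154, 154]  (not all equal)
t=14: [168, 167, 166, 167, 167, 168, 167, 166, 167, 167, 168, 167, 167, 167, 168]  (not all equal)
t=15: [153, 154, 154, 154, 153, 153, 154, 154, 154, 153, 153, 153, 154, 153, 153]  (not all equal)
t=16: [168, 168, 168, 168, 168, 168, 168, 168, 168, 168, 168, 168, 168, 168, 168]  (all equal)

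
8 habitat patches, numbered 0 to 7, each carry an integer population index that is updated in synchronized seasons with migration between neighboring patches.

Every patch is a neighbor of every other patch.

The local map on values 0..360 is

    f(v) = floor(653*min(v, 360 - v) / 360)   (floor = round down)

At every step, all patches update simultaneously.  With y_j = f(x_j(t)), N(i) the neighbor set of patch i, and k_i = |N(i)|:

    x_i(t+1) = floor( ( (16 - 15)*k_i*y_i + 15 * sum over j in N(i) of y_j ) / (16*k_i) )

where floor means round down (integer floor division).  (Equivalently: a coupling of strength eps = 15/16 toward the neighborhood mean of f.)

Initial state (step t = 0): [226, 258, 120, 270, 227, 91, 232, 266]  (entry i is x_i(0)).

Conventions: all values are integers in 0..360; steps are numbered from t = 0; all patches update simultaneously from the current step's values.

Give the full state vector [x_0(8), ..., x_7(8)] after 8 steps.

Answer: [317, 317, 317, 317, 317, 317, 317, 317]

Derivation:
t=0: [226, 258, 120, 270, 227, 91, 232, 266]
t=1: [199, 203, 200, 204, 199, 204, 199, 204]
t=2: [286, 287, 286, 287, 286, 287, 286, 287]
t=3: [132, 133, 132, 133, 132, 133, 132, 133]
t=4: [240, 239, 240, 239, 240, 239, 240, 239]
t=5: [218, 217, 218, 217, 218, 217, 218, 217]
t=6: [258, 257, 258, 257, 258, 257, 258, 257]
t=7: [185, 185, 185, 185, 185, 185, 185, 185]
t=8: [317, 317, 317, 317, 317, 317, 317, 317]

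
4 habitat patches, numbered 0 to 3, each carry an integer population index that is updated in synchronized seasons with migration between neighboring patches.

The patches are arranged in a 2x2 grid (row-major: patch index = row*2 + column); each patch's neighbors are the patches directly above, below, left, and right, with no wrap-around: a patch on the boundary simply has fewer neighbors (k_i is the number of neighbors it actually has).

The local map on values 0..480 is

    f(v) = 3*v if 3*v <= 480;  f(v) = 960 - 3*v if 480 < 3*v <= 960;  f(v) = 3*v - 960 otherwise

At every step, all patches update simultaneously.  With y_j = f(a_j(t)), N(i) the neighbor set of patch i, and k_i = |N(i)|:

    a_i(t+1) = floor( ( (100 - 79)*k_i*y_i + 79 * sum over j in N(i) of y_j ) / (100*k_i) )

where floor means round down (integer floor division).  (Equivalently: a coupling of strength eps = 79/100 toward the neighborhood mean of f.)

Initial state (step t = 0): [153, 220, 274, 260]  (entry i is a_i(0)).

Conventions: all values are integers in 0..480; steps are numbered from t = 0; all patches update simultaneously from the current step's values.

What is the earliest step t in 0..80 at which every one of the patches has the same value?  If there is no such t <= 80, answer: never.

Answer: 28
Key observation: Synchronization is absorbing here: once all patches are equal they stay equal, and step 28 is the first all-equal step.

Derivation:
t=0: [153, 220, 274, 260]  (not all equal)
t=1: [269, 315, 281, 210]  (not all equal)
t=2: [84, 193, 215, 121]  (not all equal)
t=3: [327, 322, 309, 351]  (not all equal)
t=4: [19, 46, 51, 34]  (not all equal)
t=5: [126, 91, 94, 136]  (not all equal)
t=6: [298, 367, 369, 304]  (not all equal)
t=7: [127, 74, 75, 123]  (not all equal)
t=8: [256, 342, 343, 254]  (not all equal)
t=9: [93, 167, 168, 94]  (not all equal)
t=10: [420, 317, 317, 420]  (not all equal)
t=11: [70, 238, 238, 70]  (not all equal)
t=12: [238, 217, 217, 238]  (not all equal)
t=13: [295, 259, 259, 295]  (not all equal)
t=14: [160, 97, 97, 160]  (not all equal)
t=15: [330, 440, 440, 330]  (not all equal)
t=16: [290, 99, 99, 290]  (not all equal)
t=17: [253, 133, 133, 253]  (not all equal)
t=18: [357, 242, 242, 357]  (not all equal)
t=19: [208, 136, 136, 208]  (not all equal)
t=20: [392, 351, 351, 392]  (not all equal)
t=21: [118, 190, 190, 118]  (not all equal)
t=22: [382, 361, 361, 382]  (not all equal)
t=23: [136, 172, 172, 136]  (not all equal)
t=24: [436, 415, 415, 436]  (not all equal)
t=25: [298, 334, 334, 298]  (not all equal)
t=26: [47, 60, 60, 47]  (not all equal)
t=27: [171, 149, 149, 171]  (not all equal)
t=28: [447, 447, 447, 447]  (all equal)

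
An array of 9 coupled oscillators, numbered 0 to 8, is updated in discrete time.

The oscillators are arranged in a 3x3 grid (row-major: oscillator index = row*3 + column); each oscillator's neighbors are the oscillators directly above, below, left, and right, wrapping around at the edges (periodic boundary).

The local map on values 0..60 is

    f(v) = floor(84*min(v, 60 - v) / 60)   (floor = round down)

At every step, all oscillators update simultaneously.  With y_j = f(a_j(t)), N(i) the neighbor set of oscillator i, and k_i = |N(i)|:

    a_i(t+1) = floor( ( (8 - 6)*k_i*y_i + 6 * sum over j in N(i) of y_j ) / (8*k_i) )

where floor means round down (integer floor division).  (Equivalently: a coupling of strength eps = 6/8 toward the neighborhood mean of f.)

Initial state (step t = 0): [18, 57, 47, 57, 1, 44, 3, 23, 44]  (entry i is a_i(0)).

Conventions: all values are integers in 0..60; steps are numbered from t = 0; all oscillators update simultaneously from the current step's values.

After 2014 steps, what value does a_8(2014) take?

Simulating step by step:
t=0: [18, 57, 47, 57, 1, 44, 3, 23, 44]
t=1: [11, 15, 18, 10, 11, 13, 16, 13, 19]
t=2: [19, 18, 21, 16, 17, 19, 19, 20, 22]
t=3: [25, 26, 27, 24, 24, 26, 26, 26, 27]
t=4: [35, 35, 36, 34, 34, 35, 35, 35, 36]
t=5: [34, 34, 34, 35, 35, 34, 34, 34, 34]
t=6: [35, 35, 36, 35, 35, 35, 35, 35, 36]
t=7: [34, 34, 34, 35, 35, 34, 34, 34, 34]

Answer: a_8(2014) = 36
Key observation: The state at step 5, [34, 34, 34, 35, 35, 34, 34, 34, 34], reappears at step 7: the system is in a cycle of period 2 from step 5 on.  Therefore the state at step 2014 equals the state at step 5 + ((2014 - 5) mod 2) = 6, which is [35, 35, 36, 35, 35, 35, 35, 35, 36].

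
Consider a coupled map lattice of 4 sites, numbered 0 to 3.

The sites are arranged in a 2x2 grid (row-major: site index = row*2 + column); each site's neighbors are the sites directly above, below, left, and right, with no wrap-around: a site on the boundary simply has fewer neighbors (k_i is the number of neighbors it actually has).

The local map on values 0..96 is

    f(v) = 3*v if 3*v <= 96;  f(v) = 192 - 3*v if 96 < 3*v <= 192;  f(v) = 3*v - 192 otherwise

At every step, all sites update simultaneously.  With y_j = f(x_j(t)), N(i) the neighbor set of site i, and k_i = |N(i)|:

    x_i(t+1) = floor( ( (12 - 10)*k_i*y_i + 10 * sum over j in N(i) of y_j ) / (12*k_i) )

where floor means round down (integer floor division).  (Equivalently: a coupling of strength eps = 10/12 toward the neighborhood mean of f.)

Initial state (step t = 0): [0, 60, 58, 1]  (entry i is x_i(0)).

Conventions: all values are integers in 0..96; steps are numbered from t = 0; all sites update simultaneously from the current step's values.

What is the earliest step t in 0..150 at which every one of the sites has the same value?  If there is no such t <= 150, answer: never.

Simulating step by step:
t=0: [0, 60, 58, 1]  (not all equal)
t=1: [12, 3, 4, 13]  (not all equal)
t=2: [14, 32, 33, 15]  (not all equal)
t=3: [85, 52, 51, 86]  (not all equal)
t=4: [41, 59, 60, 42]  (not all equal)
t=5: [22, 58, 58, 22]  (not all equal)
t=6: [26, 58, 58, 26]  (not all equal)
t=7: [28, 68, 68, 28]  (not all equal)
t=8: [24, 72, 72, 24]  (not all equal)
t=9: [32, 64, 64, 32]  (not all equal)
t=10: [16, 80, 80, 16]  (not all equal)
t=11: [48, 48, 48, 48]  (all equal)

Answer: 11
Key observation: Synchronization is absorbing here: once all sites are equal they stay equal, and step 11 is the first all-equal step.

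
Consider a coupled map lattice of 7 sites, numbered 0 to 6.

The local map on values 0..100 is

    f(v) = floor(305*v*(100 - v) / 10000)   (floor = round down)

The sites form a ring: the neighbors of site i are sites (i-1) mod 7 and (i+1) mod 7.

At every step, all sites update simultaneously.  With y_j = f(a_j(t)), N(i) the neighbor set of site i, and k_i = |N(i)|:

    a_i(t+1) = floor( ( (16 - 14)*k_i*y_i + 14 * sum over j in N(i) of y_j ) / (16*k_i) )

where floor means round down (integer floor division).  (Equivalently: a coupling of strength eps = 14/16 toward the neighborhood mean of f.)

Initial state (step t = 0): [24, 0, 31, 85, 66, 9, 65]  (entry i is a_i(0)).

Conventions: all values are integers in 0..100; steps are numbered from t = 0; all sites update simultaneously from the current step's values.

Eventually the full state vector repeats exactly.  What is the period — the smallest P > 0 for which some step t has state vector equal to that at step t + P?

Simulating step by step:
t=0: [24, 0, 31, 85, 66, 9, 65]
t=1: [37, 52, 24, 62, 35, 62, 43]
t=2: [74, 64, 71, 63, 70, 71, 71]
t=3: [65, 61, 69, 64, 66, 62, 60]
t=4: [72, 67, 70, 66, 70, 70, 70]
t=5: [64, 63, 67, 64, 65, 64, 62]
t=6: [70, 68, 70, 68, 69, 70, 70]
t=7: [64, 64, 65, 64, 65, 64, 64]
t=8: [70, 69, 69, 69, 69, 69, 70]
t=9: [64, 64, 65, 65, 65, 64, 64]
t=10: [70, 69, 69, 69, 69, 69, 70]

Answer: 2
Key observation: The state at step 8, [70, 69, 69, 69, 69, 69, 70], reappears at step 10 — and no state repeats earlier — so the cycle the system enters has period 2.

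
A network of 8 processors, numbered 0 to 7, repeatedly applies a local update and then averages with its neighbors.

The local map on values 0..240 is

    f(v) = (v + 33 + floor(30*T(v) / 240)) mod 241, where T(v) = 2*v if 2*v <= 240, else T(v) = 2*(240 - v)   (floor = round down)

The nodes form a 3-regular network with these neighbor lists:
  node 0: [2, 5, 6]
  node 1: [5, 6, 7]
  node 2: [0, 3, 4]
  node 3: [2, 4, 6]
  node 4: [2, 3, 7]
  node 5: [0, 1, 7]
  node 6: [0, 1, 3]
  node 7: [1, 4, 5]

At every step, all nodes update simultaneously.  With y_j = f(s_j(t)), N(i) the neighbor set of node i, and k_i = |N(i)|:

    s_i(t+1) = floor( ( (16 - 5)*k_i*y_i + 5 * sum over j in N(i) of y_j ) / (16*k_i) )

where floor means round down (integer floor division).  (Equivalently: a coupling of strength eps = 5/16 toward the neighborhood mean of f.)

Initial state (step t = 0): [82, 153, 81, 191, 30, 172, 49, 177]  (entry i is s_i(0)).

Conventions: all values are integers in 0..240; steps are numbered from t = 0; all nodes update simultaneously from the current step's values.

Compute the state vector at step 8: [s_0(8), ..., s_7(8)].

Answer: [45, 150, 22, 38, 137, 189, 136, 150]

Derivation:
t=0: [82, 153, 81, 191, 30, 172, 49, 177]
t=1: [139, 198, 138, 193, 110, 211, 124, 206]
t=2: [176, 21, 197, 220, 162, 28, 173, 22]
t=3: [209, 77, 212, 82, 180, 82, 183, 76]
t=4: [44, 140, 46, 141, 185, 120, 186, 139]
t=5: [113, 199, 115, 193, 209, 176, 209, 199]
t=6: [162, 25, 164, 182, 48, 173, 48, 25]
t=7: [202, 83, 204, 199, 116, 188, 116, 83]
t=8: [45, 150, 22, 38, 137, 189, 136, 150]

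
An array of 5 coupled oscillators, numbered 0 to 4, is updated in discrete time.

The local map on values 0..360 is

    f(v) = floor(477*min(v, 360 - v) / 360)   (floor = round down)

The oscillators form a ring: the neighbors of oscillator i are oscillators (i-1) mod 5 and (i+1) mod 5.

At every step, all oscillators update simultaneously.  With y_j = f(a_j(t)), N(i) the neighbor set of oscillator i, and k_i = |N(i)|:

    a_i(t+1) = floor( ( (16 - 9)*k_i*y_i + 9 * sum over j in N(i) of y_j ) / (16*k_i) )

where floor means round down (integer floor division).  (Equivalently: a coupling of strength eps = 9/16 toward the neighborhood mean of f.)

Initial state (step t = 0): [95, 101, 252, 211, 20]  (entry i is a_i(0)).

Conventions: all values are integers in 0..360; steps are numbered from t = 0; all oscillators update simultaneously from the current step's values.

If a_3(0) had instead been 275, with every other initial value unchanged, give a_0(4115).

Answer: a_0(4115) = 176
Key observation: The state at step 9, [182, 182, 182, 182, 182], reappears at step 19: the system is in a cycle of period 10 from step 9 on.  Therefore the state at step 4115 equals the state at step 9 + ((4115 - 9) mod 10) = 15, which is [176, 176, 176, 176, 176].

Derivation:
t=0: [95, 101, 252, 275, 20]
t=1: [99, 133, 131, 96, 78]
t=2: [135, 162, 160, 133, 117]
t=3: [181, 203, 202, 180, 167]
t=4: [224, 216, 216, 225, 230]
t=5: [180, 187, 186, 179, 175]
t=6: [233, 231, 231, 233, 234]
t=7: [168, 169, 169, 168, 167]
t=8: [222, 222, 222, 222, 221]
t=9: [182, 182, 182, 182, 182]
t=10: [235, 235, 235, 235, 235]
t=11: [165, 165, 165, 165, 165]
t=12: [218, 218, 218, 218, 218]
t=13: [188, 188, 188, 188, 188]
t=14: [227, 227, 227, 227, 227]
t=15: [176, 176, 176, 176, 176]
t=16: [233, 233, 233, 233, 233]
t=17: [168, 168, 168, 168, 168]
t=18: [222, 222, 222, 222, 222]
t=19: [182, 182, 182, 182, 182]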